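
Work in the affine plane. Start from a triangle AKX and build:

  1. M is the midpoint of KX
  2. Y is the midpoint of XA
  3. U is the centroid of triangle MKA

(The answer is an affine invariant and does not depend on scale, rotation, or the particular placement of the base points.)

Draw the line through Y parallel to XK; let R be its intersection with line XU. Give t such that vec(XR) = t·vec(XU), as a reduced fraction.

Assign A = (0, 0), K = (1, 0), X = (0, 1) — the answer is frame-independent, so this choice is without loss of generality.
1. M is the midpoint of KX ⇒ M = (1/2, 1/2)
2. Y is the midpoint of XA ⇒ Y = (0, 1/2)
3. U is the centroid of triangle MKA ⇒ U = (1/2, 1/6)
through Y parallel to XK: direction (1, -1); meets XU at R = (3/4, -1/4)
R = X + t·(U−X) with t = 3/2

t = 3/2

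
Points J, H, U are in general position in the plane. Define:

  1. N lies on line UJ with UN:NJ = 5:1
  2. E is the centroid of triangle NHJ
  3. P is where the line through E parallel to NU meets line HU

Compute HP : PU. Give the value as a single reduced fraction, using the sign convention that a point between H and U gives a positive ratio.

Work in coordinates with J = (0, 0), H = (1, 0), U = (0, 1).
1. N lies on line UJ with UN:NJ = 5:1 ⇒ N = (0, 1/6)
2. E is the centroid of triangle NHJ ⇒ E = (1/3, 1/18)
3. P is where the line through E parallel to NU meets line HU ⇒ P = (1/3, 2/3)
P = H + t·(U−H) with t = 2/3, so HP:PU = t:(1−t) = 2/3:1/3

HP:PU = 2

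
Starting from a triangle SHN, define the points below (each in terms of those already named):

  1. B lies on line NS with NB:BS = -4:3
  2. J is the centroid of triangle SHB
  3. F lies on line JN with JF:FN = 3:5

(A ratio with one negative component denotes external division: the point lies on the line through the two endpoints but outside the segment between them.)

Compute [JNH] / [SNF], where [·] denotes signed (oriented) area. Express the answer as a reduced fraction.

Set S = (0, 0), H = (1, 0), N = (0, 1); any affine frame gives the same invariant.
1. B lies on line NS with NB:BS = -4:3 ⇒ B = (0, -3)
2. J is the centroid of triangle SHB ⇒ J = (1/3, -1)
3. F lies on line JN with JF:FN = 3:5 ⇒ F = (5/24, -1/4)
2·[JNH] = -5/3, 2·[SNF] = -5/24
[JNH]:[SNF] = -5/3:-5/24 = 8

[JNH]:[SNF] = 8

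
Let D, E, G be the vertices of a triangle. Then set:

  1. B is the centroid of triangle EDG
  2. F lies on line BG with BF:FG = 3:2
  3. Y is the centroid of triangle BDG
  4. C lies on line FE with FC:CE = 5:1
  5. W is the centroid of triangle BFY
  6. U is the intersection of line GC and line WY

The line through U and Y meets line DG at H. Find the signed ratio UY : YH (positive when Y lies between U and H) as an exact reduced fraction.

Choose coordinates D = (0, 0), E = (1, 0), G = (0, 1).
1. B is the centroid of triangle EDG ⇒ B = (1/3, 1/3)
2. F lies on line BG with BF:FG = 3:2 ⇒ F = (2/15, 11/15)
3. Y is the centroid of triangle BDG ⇒ Y = (1/9, 4/9)
4. C lies on line FE with FC:CE = 5:1 ⇒ C = (77/90, 11/90)
5. W is the centroid of triangle BFY ⇒ W = (26/135, 68/135)
6. U is the intersection of line GC and line WY ⇒ U = (49/135, 932/1485)
line UY meets DG at H = (0, 4/11)
Y = U + t·(H−U) with t = 34/49, so UY:YH = 34/49:15/49

UY:YH = 34/15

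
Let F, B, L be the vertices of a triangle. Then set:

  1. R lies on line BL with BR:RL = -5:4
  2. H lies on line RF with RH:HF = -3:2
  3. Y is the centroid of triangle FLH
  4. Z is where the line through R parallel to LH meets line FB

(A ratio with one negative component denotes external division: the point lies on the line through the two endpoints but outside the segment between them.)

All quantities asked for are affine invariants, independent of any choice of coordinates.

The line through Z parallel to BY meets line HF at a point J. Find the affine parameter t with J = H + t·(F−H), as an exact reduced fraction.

Set F = (0, 0), B = (1, 0), L = (0, 1); any affine frame gives the same invariant.
1. R lies on line BL with BR:RL = -5:4 ⇒ R = (-4, 5)
2. H lies on line RF with RH:HF = -3:2 ⇒ H = (8, -10)
3. Y is the centroid of triangle FLH ⇒ Y = (8/3, -3)
4. Z is where the line through R parallel to LH meets line FB ⇒ Z = (-4/11, 0)
through Z parallel to BY: direction (5/3, -3); meets HF at J = (-144/121, 180/121)
J = H + t·(F−H) with t = 139/121

t = 139/121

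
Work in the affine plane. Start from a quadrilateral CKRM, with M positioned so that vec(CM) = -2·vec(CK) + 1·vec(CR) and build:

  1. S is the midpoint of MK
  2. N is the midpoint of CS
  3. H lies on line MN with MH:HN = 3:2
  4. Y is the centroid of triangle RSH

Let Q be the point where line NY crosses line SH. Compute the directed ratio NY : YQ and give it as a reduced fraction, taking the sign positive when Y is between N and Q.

NY:YQ = -11/5

Work in coordinates with C = (0, 0), K = (1, 0), R = (0, 1), M = (-2, 1).
1. S is the midpoint of MK ⇒ S = (-1/2, 1/2)
2. N is the midpoint of CS ⇒ N = (-1/4, 1/4)
3. H lies on line MN with MH:HN = 3:2 ⇒ H = (-19/20, 11/20)
4. Y is the centroid of triangle RSH ⇒ Y = (-29/60, 41/60)
line NY meets SH at Q = (-83/220, 107/220)
Y = N + t·(Q−N) with t = 11/6, so NY:YQ = 11/6:-5/6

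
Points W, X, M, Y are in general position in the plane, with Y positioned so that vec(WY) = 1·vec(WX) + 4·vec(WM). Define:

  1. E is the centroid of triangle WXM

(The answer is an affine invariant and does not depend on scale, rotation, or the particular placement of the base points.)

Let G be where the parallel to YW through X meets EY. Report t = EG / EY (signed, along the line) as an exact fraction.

Assign W = (0, 0), X = (1, 0), M = (0, 1), Y = (1, 4) — the answer is frame-independent, so this choice is without loss of generality.
1. E is the centroid of triangle WXM ⇒ E = (1/3, 1/3)
through X parallel to YW: direction (-1, -4); meets EY at G = (-5/3, -32/3)
G = E + t·(Y−E) with t = -3

t = -3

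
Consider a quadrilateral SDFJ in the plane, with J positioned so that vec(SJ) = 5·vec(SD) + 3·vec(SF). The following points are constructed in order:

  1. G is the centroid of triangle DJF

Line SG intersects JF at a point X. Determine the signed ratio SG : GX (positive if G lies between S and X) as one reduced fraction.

SG:GX = 8/7

Assign S = (0, 0), D = (1, 0), F = (0, 1), J = (5, 3) — the answer is frame-independent, so this choice is without loss of generality.
1. G is the centroid of triangle DJF ⇒ G = (2, 4/3)
line SG meets JF at X = (15/4, 5/2)
G = S + t·(X−S) with t = 8/15, so SG:GX = 8/15:7/15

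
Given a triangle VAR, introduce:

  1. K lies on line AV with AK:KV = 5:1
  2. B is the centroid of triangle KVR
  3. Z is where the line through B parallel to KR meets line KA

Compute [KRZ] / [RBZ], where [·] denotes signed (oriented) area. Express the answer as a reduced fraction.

[KRZ]:[RBZ] = 3

Choose coordinates V = (0, 0), A = (1, 0), R = (0, 1).
1. K lies on line AV with AK:KV = 5:1 ⇒ K = (1/6, 0)
2. B is the centroid of triangle KVR ⇒ B = (1/18, 1/3)
3. Z is where the line through B parallel to KR meets line KA ⇒ Z = (1/9, 0)
2·[KRZ] = 1/18, 2·[RBZ] = 1/54
[KRZ]:[RBZ] = 1/18:1/54 = 3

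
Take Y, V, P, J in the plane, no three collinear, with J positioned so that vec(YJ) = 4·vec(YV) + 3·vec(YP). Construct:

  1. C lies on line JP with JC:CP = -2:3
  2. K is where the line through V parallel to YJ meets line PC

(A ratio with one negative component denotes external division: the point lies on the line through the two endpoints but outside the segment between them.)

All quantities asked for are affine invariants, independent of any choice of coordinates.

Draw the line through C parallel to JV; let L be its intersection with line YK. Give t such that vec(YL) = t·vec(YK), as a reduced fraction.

t = 2

Choose coordinates Y = (0, 0), V = (1, 0), P = (0, 1), J = (4, 3).
1. C lies on line JP with JC:CP = -2:3 ⇒ C = (12, 7)
2. K is where the line through V parallel to YJ meets line PC ⇒ K = (7, 9/2)
through C parallel to JV: direction (-3, -3); meets YK at L = (14, 9)
L = Y + t·(K−Y) with t = 2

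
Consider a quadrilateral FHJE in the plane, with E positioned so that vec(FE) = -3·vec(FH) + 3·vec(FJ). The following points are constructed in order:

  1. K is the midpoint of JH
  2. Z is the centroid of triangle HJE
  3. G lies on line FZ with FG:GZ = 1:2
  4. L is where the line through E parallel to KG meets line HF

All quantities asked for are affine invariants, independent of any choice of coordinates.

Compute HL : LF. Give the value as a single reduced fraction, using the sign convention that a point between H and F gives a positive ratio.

HL:LF = -43/42

Work in coordinates with F = (0, 0), H = (1, 0), J = (0, 1), E = (-3, 3).
1. K is the midpoint of JH ⇒ K = (1/2, 1/2)
2. Z is the centroid of triangle HJE ⇒ Z = (-2/3, 4/3)
3. G lies on line FZ with FG:GZ = 1:2 ⇒ G = (-2/9, 4/9)
4. L is where the line through E parallel to KG meets line HF ⇒ L = (-42, 0)
L = H + t·(F−H) with t = 43, so HL:LF = t:(1−t) = 43:-42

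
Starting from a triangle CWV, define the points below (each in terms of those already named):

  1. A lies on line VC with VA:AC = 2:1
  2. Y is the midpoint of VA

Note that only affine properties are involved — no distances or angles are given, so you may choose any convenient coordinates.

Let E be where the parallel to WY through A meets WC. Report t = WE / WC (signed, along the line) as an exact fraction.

t = 1/2

Work in coordinates with C = (0, 0), W = (1, 0), V = (0, 1).
1. A lies on line VC with VA:AC = 2:1 ⇒ A = (0, 1/3)
2. Y is the midpoint of VA ⇒ Y = (0, 2/3)
through A parallel to WY: direction (-1, 2/3); meets WC at E = (1/2, 0)
E = W + t·(C−W) with t = 1/2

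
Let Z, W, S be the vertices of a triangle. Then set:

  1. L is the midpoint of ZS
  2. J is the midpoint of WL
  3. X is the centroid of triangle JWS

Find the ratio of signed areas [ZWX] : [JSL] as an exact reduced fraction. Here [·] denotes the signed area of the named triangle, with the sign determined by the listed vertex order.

[ZWX]:[JSL] = 5/3

Assign Z = (0, 0), W = (1, 0), S = (0, 1) — the answer is frame-independent, so this choice is without loss of generality.
1. L is the midpoint of ZS ⇒ L = (0, 1/2)
2. J is the midpoint of WL ⇒ J = (1/2, 1/4)
3. X is the centroid of triangle JWS ⇒ X = (1/2, 5/12)
2·[ZWX] = 5/12, 2·[JSL] = 1/4
[ZWX]:[JSL] = 5/12:1/4 = 5/3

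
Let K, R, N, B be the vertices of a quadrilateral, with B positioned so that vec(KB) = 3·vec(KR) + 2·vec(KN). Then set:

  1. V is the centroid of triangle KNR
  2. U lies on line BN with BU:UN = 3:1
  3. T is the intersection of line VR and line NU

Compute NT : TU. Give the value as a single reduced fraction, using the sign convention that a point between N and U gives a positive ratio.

NT:TU = -4/9

Work in coordinates with K = (0, 0), R = (1, 0), N = (0, 1), B = (3, 2).
1. V is the centroid of triangle KNR ⇒ V = (1/3, 1/3)
2. U lies on line BN with BU:UN = 3:1 ⇒ U = (3/4, 5/4)
3. T is the intersection of line VR and line NU ⇒ T = (-3/5, 4/5)
T = N + t·(U−N) with t = -4/5, so NT:TU = t:(1−t) = -4/5:9/5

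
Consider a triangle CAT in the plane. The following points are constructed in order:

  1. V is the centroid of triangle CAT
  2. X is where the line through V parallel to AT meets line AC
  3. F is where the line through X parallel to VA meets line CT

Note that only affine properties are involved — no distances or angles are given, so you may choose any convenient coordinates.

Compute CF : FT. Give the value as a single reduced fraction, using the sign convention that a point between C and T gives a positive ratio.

CF:FT = 1/2

Set C = (0, 0), A = (1, 0), T = (0, 1); any affine frame gives the same invariant.
1. V is the centroid of triangle CAT ⇒ V = (1/3, 1/3)
2. X is where the line through V parallel to AT meets line AC ⇒ X = (2/3, 0)
3. F is where the line through X parallel to VA meets line CT ⇒ F = (0, 1/3)
F = C + t·(T−C) with t = 1/3, so CF:FT = t:(1−t) = 1/3:2/3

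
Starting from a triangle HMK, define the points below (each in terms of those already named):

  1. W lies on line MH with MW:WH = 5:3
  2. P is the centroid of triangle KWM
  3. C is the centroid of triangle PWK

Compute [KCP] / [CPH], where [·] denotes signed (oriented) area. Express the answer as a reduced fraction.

[KCP]:[CPH] = -5/8

Set H = (0, 0), M = (1, 0), K = (0, 1); any affine frame gives the same invariant.
1. W lies on line MH with MW:WH = 5:3 ⇒ W = (3/8, 0)
2. P is the centroid of triangle KWM ⇒ P = (11/24, 1/3)
3. C is the centroid of triangle PWK ⇒ C = (5/18, 4/9)
2·[KCP] = 5/72, 2·[CPH] = -1/9
[KCP]:[CPH] = 5/72:-1/9 = -5/8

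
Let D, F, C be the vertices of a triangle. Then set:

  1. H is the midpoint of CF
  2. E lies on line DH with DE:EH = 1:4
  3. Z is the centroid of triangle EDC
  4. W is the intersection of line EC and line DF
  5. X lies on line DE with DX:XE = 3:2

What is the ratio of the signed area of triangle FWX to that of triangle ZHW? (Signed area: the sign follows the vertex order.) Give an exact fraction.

[FWX]:[ZHW] = 72/245

Set D = (0, 0), F = (1, 0), C = (0, 1); any affine frame gives the same invariant.
1. H is the midpoint of CF ⇒ H = (1/2, 1/2)
2. E lies on line DH with DE:EH = 1:4 ⇒ E = (1/10, 1/10)
3. Z is the centroid of triangle EDC ⇒ Z = (1/30, 11/30)
4. W is the intersection of line EC and line DF ⇒ W = (1/9, 0)
5. X lies on line DE with DX:XE = 3:2 ⇒ X = (3/50, 3/50)
2·[FWX] = -4/75, 2·[ZHW] = -49/270
[FWX]:[ZHW] = -4/75:-49/270 = 72/245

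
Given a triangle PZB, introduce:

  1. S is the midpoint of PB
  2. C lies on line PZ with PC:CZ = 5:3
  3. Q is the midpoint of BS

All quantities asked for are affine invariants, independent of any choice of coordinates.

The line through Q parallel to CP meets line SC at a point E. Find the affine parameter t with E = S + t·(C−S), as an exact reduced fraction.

Assign P = (0, 0), Z = (1, 0), B = (0, 1) — the answer is frame-independent, so this choice is without loss of generality.
1. S is the midpoint of PB ⇒ S = (0, 1/2)
2. C lies on line PZ with PC:CZ = 5:3 ⇒ C = (5/8, 0)
3. Q is the midpoint of BS ⇒ Q = (0, 3/4)
through Q parallel to CP: direction (-5/8, 0); meets SC at E = (-5/16, 3/4)
E = S + t·(C−S) with t = -1/2

t = -1/2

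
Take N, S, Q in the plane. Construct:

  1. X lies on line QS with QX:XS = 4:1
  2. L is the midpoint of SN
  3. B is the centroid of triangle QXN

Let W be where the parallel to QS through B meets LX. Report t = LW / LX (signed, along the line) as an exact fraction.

Assign N = (0, 0), S = (1, 0), Q = (0, 1) — the answer is frame-independent, so this choice is without loss of generality.
1. X lies on line QS with QX:XS = 4:1 ⇒ X = (4/5, 1/5)
2. L is the midpoint of SN ⇒ L = (1/2, 0)
3. B is the centroid of triangle QXN ⇒ B = (4/15, 2/5)
through B parallel to QS: direction (1, -1); meets LX at W = (3/5, 1/15)
W = L + t·(X−L) with t = 1/3

t = 1/3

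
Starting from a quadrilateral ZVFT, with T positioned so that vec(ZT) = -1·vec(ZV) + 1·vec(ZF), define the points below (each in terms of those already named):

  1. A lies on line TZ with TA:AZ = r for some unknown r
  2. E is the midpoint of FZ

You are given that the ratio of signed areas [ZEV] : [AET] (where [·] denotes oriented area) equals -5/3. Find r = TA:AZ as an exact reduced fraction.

Set Z = (0, 0), V = (1, 0), F = (0, 1), T = (-1, 1); any affine frame gives the same invariant.
1. With TA:AZ = r, write λ = r/(r+1) so A = T + λ·(Z−T); A is affine-linear in λ
2. E is the midpoint of FZ ⇒ E = (0, 1/2)
Every point depending on A is an affine combination of A and λ-independent points, so each such coordinate is linear in λ; the λ² term in each signed area is a multiple of (Z−T)×(Z−T) = 0, so 2·[ZEV] and 2·[AET] are each linear in λ. Evaluating at λ=0 and λ=1:
  2·[ZEV] = -1/2,   2·[AET] = 1/2·λ
So [ZEV]:[AET] = (-1/2) / (1/2·λ). Setting this equal to -5/3:
  -1/2 = -5/3·(1/2·λ)  ⇒  λ = 3/5
Then r = λ/(1−λ) = (3/5)/(2/5) = 3/2. Check: with r = 3/2, A = (-2/5, 2/5) and [ZEV]:[AET] = -5/3 as required.

r = 3/2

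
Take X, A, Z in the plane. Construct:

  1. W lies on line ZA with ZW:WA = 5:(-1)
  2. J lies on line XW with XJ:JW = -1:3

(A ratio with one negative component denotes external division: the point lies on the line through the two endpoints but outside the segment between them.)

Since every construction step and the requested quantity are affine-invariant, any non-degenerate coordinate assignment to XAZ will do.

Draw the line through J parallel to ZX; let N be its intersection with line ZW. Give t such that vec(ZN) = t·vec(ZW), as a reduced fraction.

t = -1/2

Assign X = (0, 0), A = (1, 0), Z = (0, 1) — the answer is frame-independent, so this choice is without loss of generality.
1. W lies on line ZA with ZW:WA = 5:(-1) ⇒ W = (5/4, -1/4)
2. J lies on line XW with XJ:JW = -1:3 ⇒ J = (-5/8, 1/8)
through J parallel to ZX: direction (0, -1); meets ZW at N = (-5/8, 13/8)
N = Z + t·(W−Z) with t = -1/2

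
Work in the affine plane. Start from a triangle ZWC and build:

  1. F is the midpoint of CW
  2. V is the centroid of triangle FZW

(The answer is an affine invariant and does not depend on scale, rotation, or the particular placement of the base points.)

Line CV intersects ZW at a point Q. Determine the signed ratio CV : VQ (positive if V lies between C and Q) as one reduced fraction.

Choose coordinates Z = (0, 0), W = (1, 0), C = (0, 1).
1. F is the midpoint of CW ⇒ F = (1/2, 1/2)
2. V is the centroid of triangle FZW ⇒ V = (1/2, 1/6)
line CV meets ZW at Q = (3/5, 0)
V = C + t·(Q−C) with t = 5/6, so CV:VQ = 5/6:1/6

CV:VQ = 5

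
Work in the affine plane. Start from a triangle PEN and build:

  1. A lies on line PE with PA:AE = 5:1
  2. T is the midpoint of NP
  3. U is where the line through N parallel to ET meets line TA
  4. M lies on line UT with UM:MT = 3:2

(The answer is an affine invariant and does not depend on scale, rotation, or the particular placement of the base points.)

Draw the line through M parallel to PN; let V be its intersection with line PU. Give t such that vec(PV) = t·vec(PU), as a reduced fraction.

t = 2/5

Choose coordinates P = (0, 0), E = (1, 0), N = (0, 1).
1. A lies on line PE with PA:AE = 5:1 ⇒ A = (5/6, 0)
2. T is the midpoint of NP ⇒ T = (0, 1/2)
3. U is where the line through N parallel to ET meets line TA ⇒ U = (-5, 7/2)
4. M lies on line UT with UM:MT = 3:2 ⇒ M = (-2, 17/10)
through M parallel to PN: direction (0, 1); meets PU at V = (-2, 7/5)
V = P + t·(U−P) with t = 2/5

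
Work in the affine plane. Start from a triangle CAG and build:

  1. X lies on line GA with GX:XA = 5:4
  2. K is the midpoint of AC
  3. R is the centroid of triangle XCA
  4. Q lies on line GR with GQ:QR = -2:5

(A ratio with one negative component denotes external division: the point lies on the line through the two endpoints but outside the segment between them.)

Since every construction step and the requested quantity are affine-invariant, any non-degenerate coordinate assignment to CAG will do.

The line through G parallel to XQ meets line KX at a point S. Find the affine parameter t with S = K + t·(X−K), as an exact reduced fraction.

t = 11/15

Work in coordinates with C = (0, 0), A = (1, 0), G = (0, 1).
1. X lies on line GA with GX:XA = 5:4 ⇒ X = (5/9, 4/9)
2. K is the midpoint of AC ⇒ K = (1/2, 0)
3. R is the centroid of triangle XCA ⇒ R = (14/27, 4/27)
4. Q lies on line GR with GQ:QR = -2:5 ⇒ Q = (-28/81, 127/81)
through G parallel to XQ: direction (-73/81, 91/81); meets KX at S = (73/135, 44/135)
S = K + t·(X−K) with t = 11/15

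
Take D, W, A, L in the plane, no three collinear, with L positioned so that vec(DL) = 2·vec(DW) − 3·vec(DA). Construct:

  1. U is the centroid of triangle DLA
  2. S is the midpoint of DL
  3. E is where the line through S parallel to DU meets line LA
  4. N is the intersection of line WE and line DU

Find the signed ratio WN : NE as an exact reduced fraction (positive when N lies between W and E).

WN:NE = 2

Work in coordinates with D = (0, 0), W = (1, 0), A = (0, 1), L = (2, -3).
1. U is the centroid of triangle DLA ⇒ U = (2/3, -2/3)
2. S is the midpoint of DL ⇒ S = (1, -3/2)
3. E is where the line through S parallel to DU meets line LA ⇒ E = (3/2, -2)
4. N is the intersection of line WE and line DU ⇒ N = (4/3, -4/3)
N = W + t·(E−W) with t = 2/3, so WN:NE = t:(1−t) = 2/3:1/3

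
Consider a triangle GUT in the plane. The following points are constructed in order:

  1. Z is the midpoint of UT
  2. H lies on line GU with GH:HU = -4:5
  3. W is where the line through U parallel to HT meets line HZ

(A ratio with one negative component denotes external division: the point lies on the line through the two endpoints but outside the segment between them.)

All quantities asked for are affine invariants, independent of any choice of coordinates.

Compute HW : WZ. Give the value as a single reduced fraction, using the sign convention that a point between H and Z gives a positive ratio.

HW:WZ = -2

Set G = (0, 0), U = (1, 0), T = (0, 1); any affine frame gives the same invariant.
1. Z is the midpoint of UT ⇒ Z = (1/2, 1/2)
2. H lies on line GU with GH:HU = -4:5 ⇒ H = (-4, 0)
3. W is where the line through U parallel to HT meets line HZ ⇒ W = (5, 1)
W = H + t·(Z−H) with t = 2, so HW:WZ = t:(1−t) = 2:-1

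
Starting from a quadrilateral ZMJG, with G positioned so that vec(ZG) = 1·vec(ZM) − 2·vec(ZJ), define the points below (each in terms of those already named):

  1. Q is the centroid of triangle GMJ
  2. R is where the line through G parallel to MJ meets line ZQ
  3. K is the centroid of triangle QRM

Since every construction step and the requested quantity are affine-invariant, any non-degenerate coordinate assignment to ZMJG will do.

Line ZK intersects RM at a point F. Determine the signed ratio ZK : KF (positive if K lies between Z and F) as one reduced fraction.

ZK:KF = 5/4

Choose coordinates Z = (0, 0), M = (1, 0), J = (0, 1), G = (1, -2).
1. Q is the centroid of triangle GMJ ⇒ Q = (2/3, -1/3)
2. R is where the line through G parallel to MJ meets line ZQ ⇒ R = (-2, 1)
3. K is the centroid of triangle QRM ⇒ K = (-1/9, 2/9)
line ZK meets RM at F = (-1/5, 2/5)
K = Z + t·(F−Z) with t = 5/9, so ZK:KF = 5/9:4/9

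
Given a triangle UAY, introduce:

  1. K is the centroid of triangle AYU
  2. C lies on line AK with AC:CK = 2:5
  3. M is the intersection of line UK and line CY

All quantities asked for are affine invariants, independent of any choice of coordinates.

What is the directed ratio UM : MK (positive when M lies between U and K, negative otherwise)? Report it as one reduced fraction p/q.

Work in coordinates with U = (0, 0), A = (1, 0), Y = (0, 1).
1. K is the centroid of triangle AYU ⇒ K = (1/3, 1/3)
2. C lies on line AK with AC:CK = 2:5 ⇒ C = (17/21, 2/21)
3. M is the intersection of line UK and line CY ⇒ M = (17/36, 17/36)
M = U + t·(K−U) with t = 17/12, so UM:MK = t:(1−t) = 17/12:-5/12

UM:MK = -17/5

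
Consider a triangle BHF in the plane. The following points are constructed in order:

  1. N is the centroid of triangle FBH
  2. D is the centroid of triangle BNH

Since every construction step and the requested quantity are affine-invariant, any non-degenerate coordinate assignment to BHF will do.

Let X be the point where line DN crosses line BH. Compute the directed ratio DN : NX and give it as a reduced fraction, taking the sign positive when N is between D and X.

DN:NX = -2/3

Set B = (0, 0), H = (1, 0), F = (0, 1); any affine frame gives the same invariant.
1. N is the centroid of triangle FBH ⇒ N = (1/3, 1/3)
2. D is the centroid of triangle BNH ⇒ D = (4/9, 1/9)
line DN meets BH at X = (1/2, 0)
N = D + t·(X−D) with t = -2, so DN:NX = -2:3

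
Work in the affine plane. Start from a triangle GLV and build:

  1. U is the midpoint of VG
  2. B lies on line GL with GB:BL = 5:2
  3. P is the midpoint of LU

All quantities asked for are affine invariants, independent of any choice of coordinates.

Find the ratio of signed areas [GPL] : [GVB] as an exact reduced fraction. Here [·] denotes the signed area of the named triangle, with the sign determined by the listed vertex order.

[GPL]:[GVB] = 7/20

Choose coordinates G = (0, 0), L = (1, 0), V = (0, 1).
1. U is the midpoint of VG ⇒ U = (0, 1/2)
2. B lies on line GL with GB:BL = 5:2 ⇒ B = (5/7, 0)
3. P is the midpoint of LU ⇒ P = (1/2, 1/4)
2·[GPL] = -1/4, 2·[GVB] = -5/7
[GPL]:[GVB] = -1/4:-5/7 = 7/20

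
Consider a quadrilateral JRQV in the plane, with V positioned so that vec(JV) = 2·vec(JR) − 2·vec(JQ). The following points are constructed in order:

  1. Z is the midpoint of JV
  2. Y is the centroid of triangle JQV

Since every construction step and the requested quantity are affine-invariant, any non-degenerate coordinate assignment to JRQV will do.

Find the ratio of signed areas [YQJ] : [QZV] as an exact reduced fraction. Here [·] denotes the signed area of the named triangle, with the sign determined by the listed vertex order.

Choose coordinates J = (0, 0), R = (1, 0), Q = (0, 1), V = (2, -2).
1. Z is the midpoint of JV ⇒ Z = (1, -1)
2. Y is the centroid of triangle JQV ⇒ Y = (2/3, -1/3)
2·[YQJ] = 2/3, 2·[QZV] = 1
[YQJ]:[QZV] = 2/3:1 = 2/3

[YQJ]:[QZV] = 2/3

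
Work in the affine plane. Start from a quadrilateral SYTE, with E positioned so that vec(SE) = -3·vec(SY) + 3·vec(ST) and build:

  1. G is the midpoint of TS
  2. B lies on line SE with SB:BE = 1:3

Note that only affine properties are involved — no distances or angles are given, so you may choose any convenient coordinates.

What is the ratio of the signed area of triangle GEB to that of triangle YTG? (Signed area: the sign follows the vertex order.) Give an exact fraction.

[GEB]:[YTG] = 9/4

Assign S = (0, 0), Y = (1, 0), T = (0, 1), E = (-3, 3) — the answer is frame-independent, so this choice is without loss of generality.
1. G is the midpoint of TS ⇒ G = (0, 1/2)
2. B lies on line SE with SB:BE = 1:3 ⇒ B = (-3/4, 3/4)
2·[GEB] = 9/8, 2·[YTG] = 1/2
[GEB]:[YTG] = 9/8:1/2 = 9/4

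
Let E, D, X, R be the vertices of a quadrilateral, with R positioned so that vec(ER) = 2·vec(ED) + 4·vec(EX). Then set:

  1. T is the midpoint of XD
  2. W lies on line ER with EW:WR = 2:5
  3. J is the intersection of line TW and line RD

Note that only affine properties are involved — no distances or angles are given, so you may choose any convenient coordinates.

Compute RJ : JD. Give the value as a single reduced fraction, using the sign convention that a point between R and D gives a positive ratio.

RJ:JD = -2

Choose coordinates E = (0, 0), D = (1, 0), X = (0, 1), R = (2, 4).
1. T is the midpoint of XD ⇒ T = (1/2, 1/2)
2. W lies on line ER with EW:WR = 2:5 ⇒ W = (4/7, 8/7)
3. J is the intersection of line TW and line RD ⇒ J = (0, -4)
J = R + t·(D−R) with t = 2, so RJ:JD = t:(1−t) = 2:-1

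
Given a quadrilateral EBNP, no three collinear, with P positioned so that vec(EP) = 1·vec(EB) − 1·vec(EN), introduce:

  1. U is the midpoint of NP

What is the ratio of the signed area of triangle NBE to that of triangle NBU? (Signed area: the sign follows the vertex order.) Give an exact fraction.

[NBE]:[NBU] = 2

Assign E = (0, 0), B = (1, 0), N = (0, 1), P = (1, -1) — the answer is frame-independent, so this choice is without loss of generality.
1. U is the midpoint of NP ⇒ U = (1/2, 0)
2·[NBE] = -1, 2·[NBU] = -1/2
[NBE]:[NBU] = -1:-1/2 = 2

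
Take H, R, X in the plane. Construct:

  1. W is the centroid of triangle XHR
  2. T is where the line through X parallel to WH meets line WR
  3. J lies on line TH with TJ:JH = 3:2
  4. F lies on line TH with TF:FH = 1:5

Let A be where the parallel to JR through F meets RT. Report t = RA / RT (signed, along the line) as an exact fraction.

Set H = (0, 0), R = (1, 0), X = (0, 1); any affine frame gives the same invariant.
1. W is the centroid of triangle XHR ⇒ W = (1/3, 1/3)
2. T is where the line through X parallel to WH meets line WR ⇒ T = (-1/3, 2/3)
3. J lies on line TH with TJ:JH = 3:2 ⇒ J = (-2/15, 4/15)
4. F lies on line TH with TF:FH = 1:5 ⇒ F = (-5/18, 5/9)
through F parallel to JR: direction (17/15, -4/15); meets RT at A = (1/27, 13/27)
A = R + t·(T−R) with t = 13/18

t = 13/18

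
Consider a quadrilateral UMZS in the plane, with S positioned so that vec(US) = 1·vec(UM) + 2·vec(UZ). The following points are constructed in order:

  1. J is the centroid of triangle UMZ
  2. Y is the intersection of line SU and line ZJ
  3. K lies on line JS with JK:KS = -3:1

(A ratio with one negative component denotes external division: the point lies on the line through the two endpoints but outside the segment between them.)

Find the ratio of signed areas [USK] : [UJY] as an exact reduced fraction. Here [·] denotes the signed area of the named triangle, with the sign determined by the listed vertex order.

[USK]:[UJY] = 2

Set U = (0, 0), M = (1, 0), Z = (0, 1), S = (1, 2); any affine frame gives the same invariant.
1. J is the centroid of triangle UMZ ⇒ J = (1/3, 1/3)
2. Y is the intersection of line SU and line ZJ ⇒ Y = (1/4, 1/2)
3. K lies on line JS with JK:KS = -3:1 ⇒ K = (4/3, 17/6)
2·[USK] = 1/6, 2·[UJY] = 1/12
[USK]:[UJY] = 1/6:1/12 = 2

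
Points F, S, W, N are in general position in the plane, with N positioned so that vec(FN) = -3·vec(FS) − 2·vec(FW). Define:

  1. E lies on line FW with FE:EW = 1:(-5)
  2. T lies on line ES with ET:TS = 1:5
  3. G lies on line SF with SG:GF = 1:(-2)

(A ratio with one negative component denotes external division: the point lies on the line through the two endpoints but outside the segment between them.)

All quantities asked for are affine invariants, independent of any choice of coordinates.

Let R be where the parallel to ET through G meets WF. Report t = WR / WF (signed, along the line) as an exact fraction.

Assign F = (0, 0), S = (1, 0), W = (0, 1), N = (-3, -2) — the answer is frame-independent, so this choice is without loss of generality.
1. E lies on line FW with FE:EW = 1:(-5) ⇒ E = (0, -1/4)
2. T lies on line ES with ET:TS = 1:5 ⇒ T = (1/6, -5/24)
3. G lies on line SF with SG:GF = 1:(-2) ⇒ G = (2, 0)
through G parallel to ET: direction (1/6, 1/24); meets WF at R = (0, -1/2)
R = W + t·(F−W) with t = 3/2

t = 3/2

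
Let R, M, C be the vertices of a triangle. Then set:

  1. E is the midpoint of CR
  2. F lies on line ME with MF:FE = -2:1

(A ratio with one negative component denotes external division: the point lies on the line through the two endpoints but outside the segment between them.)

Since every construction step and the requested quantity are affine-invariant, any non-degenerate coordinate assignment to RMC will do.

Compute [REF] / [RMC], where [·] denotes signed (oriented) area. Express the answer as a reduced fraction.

Work in coordinates with R = (0, 0), M = (1, 0), C = (0, 1).
1. E is the midpoint of CR ⇒ E = (0, 1/2)
2. F lies on line ME with MF:FE = -2:1 ⇒ F = (-1, 1)
2·[REF] = 1/2, 2·[RMC] = 1
[REF]:[RMC] = 1/2:1 = 1/2

[REF]:[RMC] = 1/2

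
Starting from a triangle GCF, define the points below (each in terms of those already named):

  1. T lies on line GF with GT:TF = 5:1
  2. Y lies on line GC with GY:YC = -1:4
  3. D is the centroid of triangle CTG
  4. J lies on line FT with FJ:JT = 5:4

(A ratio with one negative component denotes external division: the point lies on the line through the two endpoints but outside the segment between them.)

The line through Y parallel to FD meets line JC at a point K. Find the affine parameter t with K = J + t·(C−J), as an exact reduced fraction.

Set G = (0, 0), C = (1, 0), F = (0, 1); any affine frame gives the same invariant.
1. T lies on line GF with GT:TF = 5:1 ⇒ T = (0, 5/6)
2. Y lies on line GC with GY:YC = -1:4 ⇒ Y = (-1/3, 0)
3. D is the centroid of triangle CTG ⇒ D = (1/3, 5/18)
4. J lies on line FT with FJ:JT = 5:4 ⇒ J = (0, 49/54)
through Y parallel to FD: direction (1/3, -13/18); meets JC at K = (-22/17, 637/306)
K = J + t·(C−J) with t = -22/17

t = -22/17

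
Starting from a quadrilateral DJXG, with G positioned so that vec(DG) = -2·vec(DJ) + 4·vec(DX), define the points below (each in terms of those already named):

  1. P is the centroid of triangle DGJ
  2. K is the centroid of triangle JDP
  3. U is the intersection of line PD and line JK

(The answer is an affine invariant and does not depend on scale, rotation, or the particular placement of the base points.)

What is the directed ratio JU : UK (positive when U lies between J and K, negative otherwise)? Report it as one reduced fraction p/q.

Set D = (0, 0), J = (1, 0), X = (0, 1), G = (-2, 4); any affine frame gives the same invariant.
1. P is the centroid of triangle DGJ ⇒ P = (-1/3, 4/3)
2. K is the centroid of triangle JDP ⇒ K = (2/9, 4/9)
3. U is the intersection of line PD and line JK ⇒ U = (-1/6, 2/3)
U = J + t·(K−J) with t = 3/2, so JU:UK = t:(1−t) = 3/2:-1/2

JU:UK = -3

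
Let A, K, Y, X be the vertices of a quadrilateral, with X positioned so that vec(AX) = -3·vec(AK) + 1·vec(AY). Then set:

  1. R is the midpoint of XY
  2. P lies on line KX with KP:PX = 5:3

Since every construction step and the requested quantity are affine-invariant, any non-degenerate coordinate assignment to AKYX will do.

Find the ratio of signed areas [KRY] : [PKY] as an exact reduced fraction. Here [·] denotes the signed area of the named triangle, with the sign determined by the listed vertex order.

[KRY]:[PKY] = -4/5

Work in coordinates with A = (0, 0), K = (1, 0), Y = (0, 1), X = (-3, 1).
1. R is the midpoint of XY ⇒ R = (-3/2, 1)
2. P lies on line KX with KP:PX = 5:3 ⇒ P = (-3/2, 5/8)
2·[KRY] = -3/2, 2·[PKY] = 15/8
[KRY]:[PKY] = -3/2:15/8 = -4/5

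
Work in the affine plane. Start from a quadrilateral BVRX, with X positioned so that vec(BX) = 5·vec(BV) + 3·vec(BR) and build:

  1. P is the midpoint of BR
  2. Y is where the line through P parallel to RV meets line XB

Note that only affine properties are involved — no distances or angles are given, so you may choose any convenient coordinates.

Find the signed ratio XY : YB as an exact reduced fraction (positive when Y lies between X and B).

XY:YB = 15

Choose coordinates B = (0, 0), V = (1, 0), R = (0, 1), X = (5, 3).
1. P is the midpoint of BR ⇒ P = (0, 1/2)
2. Y is where the line through P parallel to RV meets line XB ⇒ Y = (5/16, 3/16)
Y = X + t·(B−X) with t = 15/16, so XY:YB = t:(1−t) = 15/16:1/16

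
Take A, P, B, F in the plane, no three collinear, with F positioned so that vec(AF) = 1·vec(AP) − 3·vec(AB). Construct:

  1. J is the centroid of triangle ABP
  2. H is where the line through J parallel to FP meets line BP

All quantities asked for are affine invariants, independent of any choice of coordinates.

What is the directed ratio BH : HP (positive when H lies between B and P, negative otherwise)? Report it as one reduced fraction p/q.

Assign A = (0, 0), P = (1, 0), B = (0, 1), F = (1, -3) — the answer is frame-independent, so this choice is without loss of generality.
1. J is the centroid of triangle ABP ⇒ J = (1/3, 1/3)
2. H is where the line through J parallel to FP meets line BP ⇒ H = (1/3, 2/3)
H = B + t·(P−B) with t = 1/3, so BH:HP = t:(1−t) = 1/3:2/3

BH:HP = 1/2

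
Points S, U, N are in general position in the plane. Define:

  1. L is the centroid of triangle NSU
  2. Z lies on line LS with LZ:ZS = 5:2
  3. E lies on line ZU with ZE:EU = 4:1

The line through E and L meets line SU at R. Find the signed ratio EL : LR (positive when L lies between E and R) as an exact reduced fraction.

EL:LR = -33/35

Choose coordinates S = (0, 0), U = (1, 0), N = (0, 1).
1. L is the centroid of triangle NSU ⇒ L = (1/3, 1/3)
2. Z lies on line LS with LZ:ZS = 5:2 ⇒ Z = (2/21, 2/21)
3. E lies on line ZU with ZE:EU = 4:1 ⇒ E = (86/105, 2/105)
line EL meets SU at R = (28/33, 0)
L = E + t·(R−E) with t = -33/2, so EL:LR = -33/2:35/2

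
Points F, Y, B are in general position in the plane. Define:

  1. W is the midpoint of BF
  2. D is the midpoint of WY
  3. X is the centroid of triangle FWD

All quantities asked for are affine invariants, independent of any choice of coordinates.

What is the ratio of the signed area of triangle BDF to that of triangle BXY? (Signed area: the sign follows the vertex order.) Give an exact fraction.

Choose coordinates F = (0, 0), Y = (1, 0), B = (0, 1).
1. W is the midpoint of BF ⇒ W = (0, 1/2)
2. D is the midpoint of WY ⇒ D = (1/2, 1/4)
3. X is the centroid of triangle FWD ⇒ X = (1/6, 1/4)
2·[BDF] = -1/2, 2·[BXY] = 7/12
[BDF]:[BXY] = -1/2:7/12 = -6/7

[BDF]:[BXY] = -6/7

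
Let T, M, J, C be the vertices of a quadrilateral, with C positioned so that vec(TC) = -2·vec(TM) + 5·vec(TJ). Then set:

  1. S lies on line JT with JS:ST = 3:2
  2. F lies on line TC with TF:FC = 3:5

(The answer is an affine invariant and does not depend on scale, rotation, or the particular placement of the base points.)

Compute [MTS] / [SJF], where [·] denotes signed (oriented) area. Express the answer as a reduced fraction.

[MTS]:[SJF] = -8/9

Work in coordinates with T = (0, 0), M = (1, 0), J = (0, 1), C = (-2, 5).
1. S lies on line JT with JS:ST = 3:2 ⇒ S = (0, 2/5)
2. F lies on line TC with TF:FC = 3:5 ⇒ F = (-3/4, 15/8)
2·[MTS] = -2/5, 2·[SJF] = 9/20
[MTS]:[SJF] = -2/5:9/20 = -8/9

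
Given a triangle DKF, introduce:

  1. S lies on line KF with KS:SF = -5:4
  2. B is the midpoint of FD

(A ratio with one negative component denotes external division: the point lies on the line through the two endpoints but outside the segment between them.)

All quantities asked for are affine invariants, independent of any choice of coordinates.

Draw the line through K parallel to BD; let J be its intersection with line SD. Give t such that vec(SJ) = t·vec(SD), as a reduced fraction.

t = 5/4

Set D = (0, 0), K = (1, 0), F = (0, 1); any affine frame gives the same invariant.
1. S lies on line KF with KS:SF = -5:4 ⇒ S = (-4, 5)
2. B is the midpoint of FD ⇒ B = (0, 1/2)
through K parallel to BD: direction (0, -1/2); meets SD at J = (1, -5/4)
J = S + t·(D−S) with t = 5/4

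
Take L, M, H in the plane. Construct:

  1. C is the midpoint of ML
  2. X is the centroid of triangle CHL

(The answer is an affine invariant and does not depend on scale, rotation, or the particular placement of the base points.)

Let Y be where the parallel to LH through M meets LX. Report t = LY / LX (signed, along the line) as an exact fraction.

Choose coordinates L = (0, 0), M = (1, 0), H = (0, 1).
1. C is the midpoint of ML ⇒ C = (1/2, 0)
2. X is the centroid of triangle CHL ⇒ X = (1/6, 1/3)
through M parallel to LH: direction (0, 1); meets LX at Y = (1, 2)
Y = L + t·(X−L) with t = 6

t = 6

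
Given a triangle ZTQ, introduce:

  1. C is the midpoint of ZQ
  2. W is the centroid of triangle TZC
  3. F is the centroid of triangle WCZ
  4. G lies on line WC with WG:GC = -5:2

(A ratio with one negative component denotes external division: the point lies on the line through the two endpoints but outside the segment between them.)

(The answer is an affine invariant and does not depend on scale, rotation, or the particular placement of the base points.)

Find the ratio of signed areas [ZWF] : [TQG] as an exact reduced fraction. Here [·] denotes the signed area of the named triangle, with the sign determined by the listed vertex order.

[ZWF]:[TQG] = 1/9

Choose coordinates Z = (0, 0), T = (1, 0), Q = (0, 1).
1. C is the midpoint of ZQ ⇒ C = (0, 1/2)
2. W is the centroid of triangle TZC ⇒ W = (1/3, 1/6)
3. F is the centroid of triangle WCZ ⇒ F = (1/9, 2/9)
4. G lies on line WC with WG:GC = -5:2 ⇒ G = (-2/9, 13/18)
2·[ZWF] = 1/18, 2·[TQG] = 1/2
[ZWF]:[TQG] = 1/18:1/2 = 1/9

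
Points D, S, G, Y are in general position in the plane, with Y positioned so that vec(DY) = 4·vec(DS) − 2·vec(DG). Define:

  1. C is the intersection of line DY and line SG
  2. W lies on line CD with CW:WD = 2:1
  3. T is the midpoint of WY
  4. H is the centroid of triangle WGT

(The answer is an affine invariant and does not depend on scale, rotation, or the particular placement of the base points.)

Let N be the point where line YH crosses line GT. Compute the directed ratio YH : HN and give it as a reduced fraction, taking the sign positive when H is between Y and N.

YH:HN = -4

Assign D = (0, 0), S = (1, 0), G = (0, 1), Y = (4, -2) — the answer is frame-independent, so this choice is without loss of generality.
1. C is the intersection of line DY and line SG ⇒ C = (2, -1)
2. W lies on line CD with CW:WD = 2:1 ⇒ W = (2/3, -1/3)
3. T is the midpoint of WY ⇒ T = (7/3, -7/6)
4. H is the centroid of triangle WGT ⇒ H = (1, -1/6)
line YH meets GT at N = (7/4, -5/8)
H = Y + t·(N−Y) with t = 4/3, so YH:HN = 4/3:-1/3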